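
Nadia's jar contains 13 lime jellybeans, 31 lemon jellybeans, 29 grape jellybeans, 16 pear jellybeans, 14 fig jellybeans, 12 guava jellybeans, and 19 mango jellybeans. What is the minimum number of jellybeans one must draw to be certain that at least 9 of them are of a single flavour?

57

An adversary could hand out at most 8 jellybeans per flavour: 8 + 8 + 8 + 8 + 8 + 8 + 8 = 56 jellybeans and still no flavour has 9.
By pigeonhole, one more jellybean lands in a flavour already at 8, so 57 draws are enough and 56 are not.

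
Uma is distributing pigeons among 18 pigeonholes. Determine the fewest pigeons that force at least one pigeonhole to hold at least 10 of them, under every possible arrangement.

163

With 162 pigeons one could put exactly 9 in each of the 18 pigeonholes, and no pigeonhole would reach 10.
Pigeonhole: one more pigeon must land in a pigeonhole that already has 9, giving it 10.
So 18 × 9 + 1 = 163 pigeons are required.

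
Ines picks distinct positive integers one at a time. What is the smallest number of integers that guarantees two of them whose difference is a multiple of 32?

Integers whose pairwise differences are multiples of 32 are exactly those sharing a remainder mod 32. By pigeonhole, the 32 residue classes mod 32 are the pigeonholes.
With 32 integers one could put 1 in each residue class and have no class reach 2.
The 33rd integer pushes some class to 2, so 32·1 + 1 = 33.

33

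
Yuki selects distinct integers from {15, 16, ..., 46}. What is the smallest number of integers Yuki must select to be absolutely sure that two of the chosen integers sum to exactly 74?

A set avoiding the sum 74 can contain at most one of each pair {x, 74−x}, plus the 14 elements whose complement lies outside the range or equal to its own complement.
The integers 15, …, 37 (23 of them) are such a set: any two sum to at least 15+16 = 31 and at most 36+37 = 73 < 74.
By the pigeonhole principle, any 24th integer completes one of the 9 pairs, so 24 choices force a sum of 74.

24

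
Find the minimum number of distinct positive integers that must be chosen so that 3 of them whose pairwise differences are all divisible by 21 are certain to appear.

Integers whose pairwise differences are multiples of 21 are exactly those sharing a remainder mod 21. Pigeonhole: the 21 residue classes mod 21 are the pigeonholes.
With 42 integers one could put 2 in each residue class and have no class reach 3.
The 43rd integer pushes some class to 3, so 21·2 + 1 = 43.

43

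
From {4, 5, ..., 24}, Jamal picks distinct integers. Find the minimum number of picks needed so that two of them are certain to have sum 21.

15

A set avoiding the sum 21 can contain at most one of each pair {x, 21−x}, plus the 7 elements whose complement lies outside the range.
The integers 11, …, 24 (14 of them) are such a set: any two sum to at least 11+12 = 23 > 21.
Any 15th integer completes one of the 7 pairs, so 15 choices force a sum of 21.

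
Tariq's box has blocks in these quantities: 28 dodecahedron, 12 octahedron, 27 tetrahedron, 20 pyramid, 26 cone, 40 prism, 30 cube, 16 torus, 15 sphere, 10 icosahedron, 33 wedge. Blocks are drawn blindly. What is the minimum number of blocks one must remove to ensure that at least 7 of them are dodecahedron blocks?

236

In the worst case for collecting dodecahedron blocks, every non-dodecahedron block comes out first.
There are 12 + 27 + 20 + 26 + 40 + 30 + 16 + 15 + 10 + 33 = 229 non-dodecahedron blocks altogether.
After those, each further block must be dodecahedron, so 229 + 7 = 236 draws guarantee 7 dodecahedron blocks.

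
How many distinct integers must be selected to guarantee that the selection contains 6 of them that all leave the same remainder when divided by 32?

The 32 residue classes mod 32 are the pigeonholes.
With 160 integers one could put 5 in each residue class and have no class reach 6.
The 161st integer pushes some class to 6, so 32·5 + 1 = 161.

161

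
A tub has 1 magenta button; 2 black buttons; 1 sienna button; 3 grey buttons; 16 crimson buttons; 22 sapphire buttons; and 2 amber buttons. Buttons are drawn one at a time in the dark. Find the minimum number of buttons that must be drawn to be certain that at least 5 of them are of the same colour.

An adversary could hand out at most 4 buttons per colour (5 colours run out sooner): 1 + 2 + 1 + 3 + 4 + 4 + 2 = 17 buttons and still no colour has 5.
By the pigeonhole principle, one more button lands in a colour already at 4, so 18 draws are enough and 17 are not.

18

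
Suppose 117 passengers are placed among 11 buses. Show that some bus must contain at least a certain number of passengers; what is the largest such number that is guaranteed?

11

The 11 buses are the holes and the 117 passengers are the pigeons.
If every bus held at most 10 passengers, the total would be at most 11 × 10 = 110, which is less than 117.
So some bus holds at least ⌈117/11⌉ = 11 passengers.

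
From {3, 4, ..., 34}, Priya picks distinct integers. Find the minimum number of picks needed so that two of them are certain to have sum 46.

22

A set avoiding the sum 46 can contain at most one of each pair {x, 46−x}, plus the 10 elements whose complement lies outside the range or equal to its own complement.
The integers 3, …, 23 (21 of them) are such a set: any two sum to at least 3+4 = 7 and at most 22+23 = 45 < 46.
Any 22nd integer completes one of the 11 pairs, so 22 choices force a sum of 46.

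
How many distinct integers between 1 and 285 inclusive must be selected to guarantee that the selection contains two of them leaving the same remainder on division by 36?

37

The 36 residue classes mod 36 are the pigeonholes.
With 36 integers one could put 1 in each residue class and have no class reach 2.
The 37th integer pushes some class to 2, so 36·1 + 1 = 37.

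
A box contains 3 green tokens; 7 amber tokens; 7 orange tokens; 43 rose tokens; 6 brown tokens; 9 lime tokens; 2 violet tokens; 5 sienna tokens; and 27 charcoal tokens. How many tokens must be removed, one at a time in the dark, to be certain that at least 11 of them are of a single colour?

By the pigeonhole principle, put each drawn token into a box by colour. The largest draw with every box below 11 takes min(count, 10) from each colour; colours with fewer than 10 contribute all they have.
Σ min(cᵢ, 10) = 3 + 7 + 7 + 10 + 6 + 9 + 2 + 5 + 10 = 59.
Draw number 59 + 1 = 60 must push one box to 11.

60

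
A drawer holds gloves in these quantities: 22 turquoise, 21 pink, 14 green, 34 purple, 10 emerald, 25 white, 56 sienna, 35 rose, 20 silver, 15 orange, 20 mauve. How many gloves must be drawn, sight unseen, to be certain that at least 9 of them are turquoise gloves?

259

In the worst case for collecting turquoise gloves, every non-turquoise glove comes out first.
There are 21 + 14 + 34 + 10 + 25 + 56 + 35 + 20 + 15 + 20 = 250 non-turquoise gloves altogether.
After those, each further glove must be turquoise, so 250 + 9 = 259 draws guarantee 9 turquoise gloves.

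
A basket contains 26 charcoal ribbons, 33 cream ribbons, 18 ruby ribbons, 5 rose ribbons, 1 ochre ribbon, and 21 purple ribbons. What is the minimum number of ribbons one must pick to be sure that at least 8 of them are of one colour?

35

An adversary could hand out at most 7 ribbons per colour (rose, ochre run out sooner): 7 + 7 + 7 + 5 + 1 + 7 = 34 ribbons and still no colour has 8.
One more ribbon lands in a colour already at 7, so 35 draws are enough and 34 are not.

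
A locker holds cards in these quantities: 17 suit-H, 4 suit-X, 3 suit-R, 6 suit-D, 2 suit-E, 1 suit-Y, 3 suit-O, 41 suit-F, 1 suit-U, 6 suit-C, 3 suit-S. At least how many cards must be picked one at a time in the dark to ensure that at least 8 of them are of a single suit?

An adversary could hand out at most 7 cards per suit (9 suits run out sooner): 7 + 4 + 3 + 6 + 2 + 1 + 3 + 7 + 1 + 6 + 3 = 43 cards and still no suit has 8.
By the pigeonhole principle, one more card lands in a suit already at 7, so 44 draws are enough and 43 are not.

44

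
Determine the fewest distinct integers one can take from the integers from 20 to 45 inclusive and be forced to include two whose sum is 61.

Group the elements by complementary pair {x, 61−x}: {20,41}, {21,40}, {22,39}, …, giving 11 two-element pairs and 4 integers whose partner 61−x falls outside [20,45].
By pigeonhole, treating each of those 15 groups as a pigeonhole, one can pick one integer per group — 15 integers — with no two summing to 61.
The 16th integer lands in an occupied pair, forcing a sum of 61.

16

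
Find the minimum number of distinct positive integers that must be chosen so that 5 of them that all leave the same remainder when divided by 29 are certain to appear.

The 29 residue classes mod 29 are the pigeonholes.
With 116 integers one could put 4 in each residue class and have no class reach 5.
The 117th integer pushes some class to 5, so 29·4 + 1 = 117.

117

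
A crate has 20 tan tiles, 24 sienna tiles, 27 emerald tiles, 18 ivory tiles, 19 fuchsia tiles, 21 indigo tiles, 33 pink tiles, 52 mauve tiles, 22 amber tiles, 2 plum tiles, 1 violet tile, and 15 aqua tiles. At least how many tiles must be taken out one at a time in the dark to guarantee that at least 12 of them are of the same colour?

An adversary could hand out at most 11 tiles per colour (plum, violet run out sooner): 11 + 11 + 11 + 11 + 11 + 11 + 11 + 11 + 11 + 2 + 1 + 11 = 113 tiles and still no colour has 12.
One more tile lands in a colour already at 11, so 114 draws are enough and 113 are not.

114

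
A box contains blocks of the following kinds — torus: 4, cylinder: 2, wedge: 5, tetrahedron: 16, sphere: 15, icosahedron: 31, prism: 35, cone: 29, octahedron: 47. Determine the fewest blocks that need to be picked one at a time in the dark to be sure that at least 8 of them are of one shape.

An adversary could hand out at most 7 blocks per shape (torus, cylinder, wedge run out sooner): 4 + 2 + 5 + 7 + 7 + 7 + 7 + 7 + 7 = 53 blocks and still no shape has 8.
One more block lands in a shape already at 7, so 54 draws are enough and 53 are not.

54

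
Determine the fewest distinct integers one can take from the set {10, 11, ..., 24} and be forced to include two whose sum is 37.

Two chosen integers sum to 37 exactly when both halves of some pair {x, 37−x} with 13 ≤ x ≤ 37−x ≤ 24 are chosen — 6 such pairs.
The remaining 3 elements (those with no distinct partner in range) can never complete a 37-sum, so the worst case takes all of them and one from each pair: 3 + 6 = 9.
By the pigeonhole principle, the 10th integer has to be the second member of some pair, so 9 + 1 = 10.

10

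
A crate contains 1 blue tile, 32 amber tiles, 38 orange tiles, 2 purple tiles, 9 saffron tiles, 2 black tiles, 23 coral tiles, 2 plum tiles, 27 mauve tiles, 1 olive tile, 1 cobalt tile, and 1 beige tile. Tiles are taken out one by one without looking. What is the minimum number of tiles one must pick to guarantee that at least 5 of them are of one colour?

Put each drawn tile into a box by colour. The largest draw with every box below 5 takes min(count, 4) from each colour; colours with fewer than 4 contribute all they have.
Σ min(cᵢ, 4) = 1 + 4 + 4 + 2 + 4 + 2 + 4 + 2 + 4 + 1 + 1 + 1 = 30.
Draw number 30 + 1 = 31 must push one box to 5.

31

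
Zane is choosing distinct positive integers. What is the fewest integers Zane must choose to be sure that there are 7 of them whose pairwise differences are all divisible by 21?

127

Integers whose pairwise differences are multiples of 21 are exactly those sharing a remainder mod 21. The 21 residue classes mod 21 are the pigeonholes.
With 126 integers one could put 6 in each residue class and have no class reach 7.
The 127th integer pushes some class to 7, so 21·6 + 1 = 127.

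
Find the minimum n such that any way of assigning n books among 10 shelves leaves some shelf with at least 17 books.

161

With 160 books one could put exactly 16 in each of the 10 shelves, and no shelf would reach 17.
One more book must land in a shelf that already has 16, giving it 17.
So 10 × 16 + 1 = 161 books are required.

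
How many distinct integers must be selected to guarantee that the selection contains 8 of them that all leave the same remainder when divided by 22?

155

By pigeonhole, the 22 residue classes mod 22 are the pigeonholes.
With 154 integers one could put 7 in each residue class and have no class reach 8.
The 155th integer pushes some class to 8, so 22·7 + 1 = 155.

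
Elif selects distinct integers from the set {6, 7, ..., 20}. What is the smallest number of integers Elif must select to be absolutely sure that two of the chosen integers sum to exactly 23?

10

Two chosen integers sum to 23 exactly when both halves of some pair {x, 23−x} with 6 ≤ x ≤ 23−x ≤ 17 are chosen — 6 such pairs.
The remaining 3 elements (those with no distinct partner in range) can never complete a 23-sum, so the worst case takes all of them and one from each pair: 3 + 6 = 9.
The 10th integer has to be the second member of some pair, so 9 + 1 = 10.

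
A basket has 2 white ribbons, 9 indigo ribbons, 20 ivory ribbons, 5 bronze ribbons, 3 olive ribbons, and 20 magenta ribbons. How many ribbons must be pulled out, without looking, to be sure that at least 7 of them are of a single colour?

29

By the pigeonhole principle, the 6 colours are the holes; the ribbons drawn are the pigeons.
To avoid 7 of any one colour, the worst case takes at most 6 of each colour, or every ribbon of a colour that has fewer than 6.
That gives 2 + 6 + 6 + 5 + 3 + 6 = 28 ribbons with no colour reaching 7.
The next ribbon forces some colour to 7, so 28 + 1 = 29.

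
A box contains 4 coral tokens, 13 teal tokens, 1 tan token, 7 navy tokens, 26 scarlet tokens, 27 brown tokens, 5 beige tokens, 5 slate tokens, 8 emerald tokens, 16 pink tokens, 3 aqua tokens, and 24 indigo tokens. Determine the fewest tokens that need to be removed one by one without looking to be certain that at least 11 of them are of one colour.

84

An adversary could hand out at most 10 tokens per colour (7 colours run out sooner): 4 + 10 + 1 + 7 + 10 + 10 + 5 + 5 + 8 + 10 + 3 + 10 = 83 tokens and still no colour has 11.
One more token lands in a colour already at 10, so 84 draws are enough and 83 are not.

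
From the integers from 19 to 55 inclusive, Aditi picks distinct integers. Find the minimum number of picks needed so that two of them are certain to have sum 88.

27

Two chosen integers sum to 88 exactly when both halves of some pair {x, 88−x} with 33 ≤ x ≤ 88−x ≤ 55 are chosen — 11 such pairs.
The remaining 15 elements (those with no distinct partner in range) can never complete a 88-sum, so the worst case takes all of them and one from each pair: 15 + 11 = 26.
By pigeonhole, the 27th integer has to be the second member of some pair, so 26 + 1 = 27.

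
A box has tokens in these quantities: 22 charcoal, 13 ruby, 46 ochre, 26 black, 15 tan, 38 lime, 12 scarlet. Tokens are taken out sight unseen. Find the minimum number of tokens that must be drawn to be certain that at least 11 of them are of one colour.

An adversary could hand out at most 10 tokens per colour: 10 + 10 + 10 + 10 + 10 + 10 + 10 = 70 tokens and still no colour has 11.
By pigeonhole, one more token lands in a colour already at 10, so 71 draws are enough and 70 are not.

71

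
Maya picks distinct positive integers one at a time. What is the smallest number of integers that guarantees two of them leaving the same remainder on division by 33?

The 33 residue classes mod 33 are the pigeonholes.
With 33 integers one could put 1 in each residue class and have no class reach 2.
The 34th integer pushes some class to 2, so 33·1 + 1 = 34.

34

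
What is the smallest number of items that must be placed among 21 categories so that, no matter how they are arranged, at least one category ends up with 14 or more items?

With 273 items one could put exactly 13 in each of the 21 categories, and no category would reach 14.
One more item must land in a category that already has 13, giving it 14.
So 21 × 13 + 1 = 274 items are required.

274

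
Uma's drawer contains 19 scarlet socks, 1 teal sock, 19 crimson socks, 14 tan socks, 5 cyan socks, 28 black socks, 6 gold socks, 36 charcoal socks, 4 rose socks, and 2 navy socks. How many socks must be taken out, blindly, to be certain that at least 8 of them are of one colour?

An adversary could hand out at most 7 socks per colour (5 colours run out sooner): 7 + 1 + 7 + 7 + 5 + 7 + 6 + 7 + 4 + 2 = 53 socks and still no colour has 8.
By pigeonhole, one more sock lands in a colour already at 7, so 54 draws are enough and 53 are not.

54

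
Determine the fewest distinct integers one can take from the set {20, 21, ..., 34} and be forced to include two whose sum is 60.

A set avoiding the sum 60 can contain at most one of each pair {x, 60−x}, plus the 7 elements whose complement lies outside the range or equal to its own complement.
The integers 20, …, 30 (11 of them) are such a set: any two sum to at least 20+21 = 41 and at most 29+30 = 59 < 60.
By pigeonhole, any 12th integer completes one of the 4 pairs, so 12 choices force a sum of 60.

12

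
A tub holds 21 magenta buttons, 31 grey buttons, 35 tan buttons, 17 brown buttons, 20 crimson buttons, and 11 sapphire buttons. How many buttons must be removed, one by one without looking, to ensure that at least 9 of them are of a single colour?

Pigeonhole: the 6 colours are the holes; the buttons drawn are the pigeons.
To avoid 9 of any one colour, the worst case takes at most 8 of each colour.
That gives 8 + 8 + 8 + 8 + 8 + 8 = 48 buttons with no colour reaching 9.
The next button forces some colour to 9, so 48 + 1 = 49.

49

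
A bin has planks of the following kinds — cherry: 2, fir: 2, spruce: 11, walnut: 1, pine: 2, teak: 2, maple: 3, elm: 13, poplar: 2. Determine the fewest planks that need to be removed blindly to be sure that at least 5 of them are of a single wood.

By pigeonhole, put each drawn plank into a box by wood. The largest draw with every box below 5 takes min(count, 4) from each wood; woods with fewer than 4 contribute all they have.
Σ min(cᵢ, 4) = 2 + 2 + 4 + 1 + 2 + 2 + 3 + 4 + 2 = 22.
Draw number 22 + 1 = 23 must push one box to 5.

23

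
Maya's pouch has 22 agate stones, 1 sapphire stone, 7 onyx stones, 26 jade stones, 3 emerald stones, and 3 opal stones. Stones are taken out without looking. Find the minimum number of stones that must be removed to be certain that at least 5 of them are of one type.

20

An adversary could hand out at most 4 stones per type (sapphire, emerald, opal run out sooner): 4 + 1 + 4 + 4 + 3 + 3 = 19 stones and still no type has 5.
One more stone lands in a type already at 4, so 20 draws are enough and 19 are not.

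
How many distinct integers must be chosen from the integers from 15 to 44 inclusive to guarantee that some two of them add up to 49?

21

Two chosen integers sum to 49 exactly when both halves of some pair {x, 49−x} with 15 ≤ x ≤ 49−x ≤ 34 are chosen — 10 such pairs.
The remaining 10 elements (those with no distinct partner in range) can never complete a 49-sum, so the worst case takes all of them and one from each pair: 10 + 10 = 20.
By the pigeonhole principle, the 21st integer has to be the second member of some pair, so 20 + 1 = 21.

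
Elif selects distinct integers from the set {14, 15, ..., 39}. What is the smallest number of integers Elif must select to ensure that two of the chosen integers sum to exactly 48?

17

Two chosen integers sum to 48 exactly when both halves of some pair {x, 48−x} with 14 ≤ x ≤ 48−x ≤ 34 are chosen — 10 such pairs.
The remaining 6 elements (those with no distinct partner in range) can never complete a 48-sum, so the worst case takes all of them and one from each pair: 6 + 10 = 16.
The 17th integer has to be the second member of some pair, so 16 + 1 = 17.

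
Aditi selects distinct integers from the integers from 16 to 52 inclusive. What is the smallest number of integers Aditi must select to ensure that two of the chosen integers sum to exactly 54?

Group the elements by complementary pair {x, 54−x}: {16,38}, {17,37}, {18,36}, …, giving 11 two-element pairs, the single value 27 (it cannot pair with itself since the integers are distinct), and 14 integers whose partner 54−x falls outside [16,52].
Treating each of those 26 groups as a pigeonhole, one can pick one integer per group — 26 integers — with no two summing to 54.
The 27th integer lands in an occupied pair, forcing a sum of 54.

27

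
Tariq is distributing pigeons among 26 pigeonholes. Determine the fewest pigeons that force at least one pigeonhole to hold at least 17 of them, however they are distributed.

With 416 pigeons one could put exactly 16 in each of the 26 pigeonholes, and no pigeonhole would reach 17.
One more pigeon must land in a pigeonhole that already has 16, giving it 17.
So 26 × 16 + 1 = 417 pigeons are required.

417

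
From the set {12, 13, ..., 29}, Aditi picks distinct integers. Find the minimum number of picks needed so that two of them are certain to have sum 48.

14

A set avoiding the sum 48 can contain at most one of each pair {x, 48−x}, plus the 8 elements whose complement lies outside the range or equal to its own complement.
The integers 12, …, 24 (13 of them) are such a set: any two sum to at least 12+13 = 25 and at most 23+24 = 47 < 48.
Any 14th integer completes one of the 5 pairs, so 14 choices force a sum of 48.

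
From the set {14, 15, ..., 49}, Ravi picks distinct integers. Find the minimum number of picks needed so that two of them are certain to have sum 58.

Two chosen integers sum to 58 exactly when both halves of some pair {x, 58−x} with 14 ≤ x ≤ 58−x ≤ 44 are chosen — 15 such pairs.
The remaining 6 elements (those with no distinct partner in range) can never complete a 58-sum, so the worst case takes all of them and one from each pair: 6 + 15 = 21.
The 22nd integer has to be the second member of some pair, so 21 + 1 = 22.

22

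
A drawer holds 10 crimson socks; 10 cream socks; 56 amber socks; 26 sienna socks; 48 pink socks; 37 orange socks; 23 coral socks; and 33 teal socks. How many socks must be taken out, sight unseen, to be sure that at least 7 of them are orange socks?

In the worst case for collecting orange socks, every non-orange sock comes out first.
There are 10 + 10 + 56 + 26 + 48 + 23 + 33 = 206 non-orange socks altogether.
After those, each further sock must be orange, so 206 + 7 = 213 draws guarantee 7 orange socks.

213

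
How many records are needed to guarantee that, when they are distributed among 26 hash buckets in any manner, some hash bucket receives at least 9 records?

209

With 208 records one could put exactly 8 in each of the 26 hash buckets, and no hash bucket would reach 9.
One more record must land in a hash bucket that already has 8, giving it 9.
So 26 × 8 + 1 = 209 records are required.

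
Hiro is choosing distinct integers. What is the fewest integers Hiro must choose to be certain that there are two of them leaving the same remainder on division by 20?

By pigeonhole, the 20 residue classes mod 20 are the pigeonholes.
With 20 integers one could put 1 in each residue class and have no class reach 2.
The 21st integer pushes some class to 2, so 20·1 + 1 = 21.

21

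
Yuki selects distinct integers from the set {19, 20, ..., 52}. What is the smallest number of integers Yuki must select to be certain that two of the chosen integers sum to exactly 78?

22

Group the elements by complementary pair {x, 78−x}: {26,52}, {27,51}, {28,50}, …, giving 13 two-element pairs, the single value 39 (it cannot pair with itself since the integers are distinct), and 7 integers whose partner 78−x falls outside [19,52].
By pigeonhole, treating each of those 21 groups as a pigeonhole, one can pick one integer per group — 21 integers — with no two summing to 78.
The 22nd integer lands in an occupied pair, forcing a sum of 78.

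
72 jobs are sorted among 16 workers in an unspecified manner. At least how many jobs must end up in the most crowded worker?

5

The 16 workers are the holes and the 72 jobs are the pigeons.
If every worker held at most 4 jobs, the total would be at most 16 × 4 = 64, which is less than 72.
So some worker holds at least ⌈72/16⌉ = 5 jobs.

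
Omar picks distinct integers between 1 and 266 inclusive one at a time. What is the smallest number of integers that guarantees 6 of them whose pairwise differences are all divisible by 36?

181

Integers whose pairwise differences are multiples of 36 are exactly those sharing a remainder mod 36. By the pigeonhole principle, the 36 residue classes mod 36 are the pigeonholes.
With 180 integers one could put 5 in each residue class and have no class reach 6.
The 181st integer pushes some class to 6, so 36·5 + 1 = 181.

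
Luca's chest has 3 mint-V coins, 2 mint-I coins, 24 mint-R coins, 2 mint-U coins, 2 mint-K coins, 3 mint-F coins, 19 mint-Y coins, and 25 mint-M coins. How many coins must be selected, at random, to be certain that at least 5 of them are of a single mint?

By pigeonhole, put each drawn coin into a box by mint. The largest draw with every box below 5 takes min(count, 4) from each mint; mints with fewer than 4 contribute all they have.
Σ min(cᵢ, 4) = 3 + 2 + 4 + 2 + 2 + 3 + 4 + 4 = 24.
Draw number 24 + 1 = 25 must push one box to 5.

25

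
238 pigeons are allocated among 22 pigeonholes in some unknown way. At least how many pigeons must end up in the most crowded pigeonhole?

11

Pigeonhole: the 22 pigeonholes are the holes and the 238 pigeons are the pigeons.
If every pigeonhole held at most 10 pigeons, the total would be at most 22 × 10 = 220, which is less than 238.
So some pigeonhole holds at least ⌈238/22⌉ = 11 pigeons.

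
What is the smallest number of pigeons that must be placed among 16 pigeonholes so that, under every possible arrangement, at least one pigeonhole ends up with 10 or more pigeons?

With 144 pigeons one could put exactly 9 in each of the 16 pigeonholes, and no pigeonhole would reach 10.
One more pigeon must land in a pigeonhole that already has 9, giving it 10.
So 16 × 9 + 1 = 145 pigeons are required.

145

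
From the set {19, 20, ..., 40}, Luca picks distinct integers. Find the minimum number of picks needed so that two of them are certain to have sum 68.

Two chosen integers sum to 68 exactly when both halves of some pair {x, 68−x} with 28 ≤ x ≤ 68−x ≤ 40 are chosen — 6 such pairs.
The remaining 10 elements (those with no distinct partner in range) can never complete a 68-sum, so the worst case takes all of them and one from each pair: 10 + 6 = 16.
The 17th integer has to be the second member of some pair, so 16 + 1 = 17.

17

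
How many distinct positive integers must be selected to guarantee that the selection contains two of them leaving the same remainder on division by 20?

21

The 20 residue classes mod 20 are the pigeonholes.
With 20 integers one could put 1 in each residue class and have no class reach 2.
The 21st integer pushes some class to 2, so 20·1 + 1 = 21.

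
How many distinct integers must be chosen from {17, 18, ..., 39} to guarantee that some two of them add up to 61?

15

Two chosen integers sum to 61 exactly when both halves of some pair {x, 61−x} with 22 ≤ x ≤ 61−x ≤ 39 are chosen — 9 such pairs.
The remaining 5 elements (those with no distinct partner in range) can never complete a 61-sum, so the worst case takes all of them and one from each pair: 5 + 9 = 14.
The 15th integer has to be the second member of some pair, so 14 + 1 = 15.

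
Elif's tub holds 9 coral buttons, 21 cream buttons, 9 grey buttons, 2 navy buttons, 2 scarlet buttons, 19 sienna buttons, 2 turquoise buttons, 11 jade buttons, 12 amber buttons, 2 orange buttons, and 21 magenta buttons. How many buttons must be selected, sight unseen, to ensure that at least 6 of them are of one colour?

An adversary could hand out at most 5 buttons per colour (4 colours run out sooner): 5 + 5 + 5 + 2 + 2 + 5 + 2 + 5 + 5 + 2 + 5 = 43 buttons and still no colour has 6.
Pigeonhole: one more button lands in a colour already at 5, so 44 draws are enough and 43 are not.

44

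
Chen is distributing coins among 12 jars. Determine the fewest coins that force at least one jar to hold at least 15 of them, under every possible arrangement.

With 168 coins one could put exactly 14 in each of the 12 jars, and no jar would reach 15.
One more coin must land in a jar that already has 14, giving it 15.
So 12 × 14 + 1 = 169 coins are required.

169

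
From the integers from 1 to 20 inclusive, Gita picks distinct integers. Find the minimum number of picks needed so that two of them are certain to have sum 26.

Group the elements by complementary pair {x, 26−x}: {6,20}, {7,19}, {8,18}, …, giving 7 two-element pairs, the single value 13 (it cannot pair with itself since the integers are distinct), and 5 integers whose partner 26−x falls outside [1,20].
Pigeonhole: treating each of those 13 groups as a pigeonhole, one can pick one integer per group — 13 integers — with no two summing to 26.
The 14th integer lands in an occupied pair, forcing a sum of 26.

14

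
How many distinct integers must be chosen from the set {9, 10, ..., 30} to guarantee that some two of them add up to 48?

17

Group the elements by complementary pair {x, 48−x}: {18,30}, {19,29}, {20,28}, …, giving 6 two-element pairs, the single value 24 (it cannot pair with itself since the integers are distinct), and 9 integers whose partner 48−x falls outside [9,30].
By pigeonhole, treating each of those 16 groups as a pigeonhole, one can pick one integer per group — 16 integers — with no two summing to 48.
The 17th integer lands in an occupied pair, forcing a sum of 48.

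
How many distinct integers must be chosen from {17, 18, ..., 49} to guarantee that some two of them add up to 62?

20

A set avoiding the sum 62 can contain at most one of each pair {x, 62−x}, plus the 5 elements whose complement lies outside the range or equal to its own complement.
The integers 31, …, 49 (19 of them) are such a set: any two sum to at least 31+32 = 63 > 62.
Any 20th integer completes one of the 14 pairs, so 20 choices force a sum of 62.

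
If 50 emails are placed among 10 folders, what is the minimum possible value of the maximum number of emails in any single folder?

5

Pigeonhole: the 10 folders are the holes and the 50 emails are the pigeons.
If every folder held at most 4 emails, the total would be at most 10 × 4 = 40, which is less than 50.
So some folder holds at least ⌈50/10⌉ = 5 emails.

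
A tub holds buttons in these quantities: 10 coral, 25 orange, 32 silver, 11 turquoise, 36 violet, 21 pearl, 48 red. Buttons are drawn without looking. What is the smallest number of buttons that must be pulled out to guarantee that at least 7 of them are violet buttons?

154

In the worst case for collecting violet buttons, every non-violet button comes out first.
There are 10 + 25 + 32 + 11 + 21 + 48 = 147 non-violet buttons altogether.
After those, each further button must be violet, so 147 + 7 = 154 draws guarantee 7 violet buttons.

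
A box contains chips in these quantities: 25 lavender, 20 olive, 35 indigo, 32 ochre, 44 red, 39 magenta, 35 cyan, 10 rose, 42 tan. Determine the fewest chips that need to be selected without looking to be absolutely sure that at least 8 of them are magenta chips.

251

In the worst case for collecting magenta chips, every non-magenta chip comes out first.
There are 25 + 20 + 35 + 32 + 44 + 35 + 10 + 42 = 243 non-magenta chips altogether.
After those, each further chip must be magenta, so 243 + 8 = 251 draws guarantee 8 magenta chips.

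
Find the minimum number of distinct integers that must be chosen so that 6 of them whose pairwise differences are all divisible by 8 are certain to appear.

41

Integers whose pairwise differences are multiples of 8 are exactly those sharing a remainder mod 8. By the pigeonhole principle, the 8 residue classes mod 8 are the pigeonholes.
With 40 integers one could put 5 in each residue class and have no class reach 6.
The 41st integer pushes some class to 6, so 8·5 + 1 = 41.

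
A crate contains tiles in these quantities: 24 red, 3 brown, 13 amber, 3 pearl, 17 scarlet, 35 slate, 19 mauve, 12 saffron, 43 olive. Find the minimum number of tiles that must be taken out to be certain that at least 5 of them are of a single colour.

The 9 colours are the holes; the tiles drawn are the pigeons.
To avoid 5 of any one colour, the worst case takes at most 4 of each colour, or every tile of a colour that has fewer than 4.
That gives 4 + 3 + 4 + 3 + 4 + 4 + 4 + 4 + 4 = 34 tiles with no colour reaching 5.
The next tile forces some colour to 5, so 34 + 1 = 35.

35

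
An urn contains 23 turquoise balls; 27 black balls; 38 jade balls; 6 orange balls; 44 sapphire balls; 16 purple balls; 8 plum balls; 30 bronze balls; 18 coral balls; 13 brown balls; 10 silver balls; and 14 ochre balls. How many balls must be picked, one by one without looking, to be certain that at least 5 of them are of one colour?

An adversary could hand out at most 4 balls per colour: 4 + 4 + 4 + 4 + 4 + 4 + 4 + 4 + 4 + 4 + 4 + 4 = 48 balls and still no colour has 5.
By pigeonhole, one more ball lands in a colour already at 4, so 49 draws are enough and 48 are not.

49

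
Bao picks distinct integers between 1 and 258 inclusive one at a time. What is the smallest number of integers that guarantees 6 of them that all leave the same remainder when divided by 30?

By pigeonhole, the 30 residue classes mod 30 are the pigeonholes.
With 150 integers one could put 5 in each residue class and have no class reach 6.
The 151st integer pushes some class to 6, so 30·5 + 1 = 151.

151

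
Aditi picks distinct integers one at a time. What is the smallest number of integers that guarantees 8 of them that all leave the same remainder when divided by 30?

By the pigeonhole principle, the 30 residue classes mod 30 are the pigeonholes.
With 210 integers one could put 7 in each residue class and have no class reach 8.
The 211th integer pushes some class to 8, so 30·7 + 1 = 211.

211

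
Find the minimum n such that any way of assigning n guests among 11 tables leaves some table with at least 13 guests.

With 132 guests one could put exactly 12 in each of the 11 tables, and no table would reach 13.
By the pigeonhole principle, one more guest must land in a table that already has 12, giving it 13.
So 11 × 12 + 1 = 133 guests are required.

133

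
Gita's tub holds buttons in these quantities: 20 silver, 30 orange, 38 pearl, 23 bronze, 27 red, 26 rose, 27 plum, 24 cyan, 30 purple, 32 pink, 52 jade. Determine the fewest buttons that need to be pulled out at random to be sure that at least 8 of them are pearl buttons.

In the worst case for collecting pearl buttons, every non-pearl button comes out first.
There are 20 + 30 + 23 + 27 + 26 + 27 + 24 + 30 + 32 + 52 = 291 non-pearl buttons altogether.
After those, each further button must be pearl, so 291 + 8 = 299 draws guarantee 8 pearl buttons.

299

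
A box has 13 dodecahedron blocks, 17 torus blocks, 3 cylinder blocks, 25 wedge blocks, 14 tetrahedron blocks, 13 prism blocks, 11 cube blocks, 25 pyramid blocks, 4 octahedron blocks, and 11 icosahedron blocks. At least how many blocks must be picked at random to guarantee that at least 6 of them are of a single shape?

By pigeonhole, put each drawn block into a box by shape. The largest draw with every box below 6 takes min(count, 5) from each shape; shapes with fewer than 5 contribute all they have.
Σ min(cᵢ, 5) = 5 + 5 + 3 + 5 + 5 + 5 + 5 + 5 + 4 + 5 = 47.
Draw number 47 + 1 = 48 must push one box to 6.

48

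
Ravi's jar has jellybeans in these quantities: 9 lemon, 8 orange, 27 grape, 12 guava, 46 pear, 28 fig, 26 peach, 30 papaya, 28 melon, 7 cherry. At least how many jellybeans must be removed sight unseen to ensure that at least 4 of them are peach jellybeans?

199

In the worst case for collecting peach jellybeans, every non-peach jellybean comes out first.
There are 9 + 8 + 27 + 12 + 46 + 28 + 30 + 28 + 7 = 195 non-peach jellybeans altogether.
After those, each further jellybean must be peach, so 195 + 4 = 199 draws guarantee 4 peach jellybeans.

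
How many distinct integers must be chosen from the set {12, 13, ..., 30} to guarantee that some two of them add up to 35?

14

Two chosen integers sum to 35 exactly when both halves of some pair {x, 35−x} with 12 ≤ x ≤ 35−x ≤ 23 are chosen — 6 such pairs.
The remaining 7 elements (those with no distinct partner in range) can never complete a 35-sum, so the worst case takes all of them and one from each pair: 7 + 6 = 13.
The 14th integer has to be the second member of some pair, so 13 + 1 = 14.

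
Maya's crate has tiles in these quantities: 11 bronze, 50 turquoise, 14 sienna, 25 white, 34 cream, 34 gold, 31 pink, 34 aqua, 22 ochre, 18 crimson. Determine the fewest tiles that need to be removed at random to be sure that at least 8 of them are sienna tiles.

267

In the worst case for collecting sienna tiles, every non-sienna tile comes out first.
There are 11 + 50 + 25 + 34 + 34 + 31 + 34 + 22 + 18 = 259 non-sienna tiles altogether.
After those, each further tile must be sienna, so 259 + 8 = 267 draws guarantee 8 sienna tiles.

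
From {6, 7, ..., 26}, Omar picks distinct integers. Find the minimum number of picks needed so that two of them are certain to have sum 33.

12

A set avoiding the sum 33 can contain at most one of each pair {x, 33−x}, plus the 1 element whose complement lies outside the range.
The integers 6, …, 16 (11 of them) are such a set: any two sum to at least 6+7 = 13 and at most 15+16 = 31 < 33.
Any 12th integer completes one of the 10 pairs, so 12 choices force a sum of 33.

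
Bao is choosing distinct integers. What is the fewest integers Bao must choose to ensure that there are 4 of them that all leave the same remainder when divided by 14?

Pigeonhole: the 14 residue classes mod 14 are the pigeonholes.
With 42 integers one could put 3 in each residue class and have no class reach 4.
The 43rd integer pushes some class to 4, so 14·3 + 1 = 43.

43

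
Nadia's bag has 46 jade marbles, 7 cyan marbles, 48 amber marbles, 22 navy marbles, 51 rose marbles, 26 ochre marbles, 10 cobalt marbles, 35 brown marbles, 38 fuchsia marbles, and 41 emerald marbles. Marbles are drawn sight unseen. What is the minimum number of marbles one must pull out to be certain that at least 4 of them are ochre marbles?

302

In the worst case for collecting ochre marbles, every non-ochre marble comes out first.
There are 46 + 7 + 48 + 22 + 51 + 10 + 35 + 38 + 41 = 298 non-ochre marbles altogether.
After those, each further marble must be ochre, so 298 + 4 = 302 draws guarantee 4 ochre marbles.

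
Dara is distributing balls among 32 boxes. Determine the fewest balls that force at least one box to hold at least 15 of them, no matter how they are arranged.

With 448 balls one could put exactly 14 in each of the 32 boxes, and no box would reach 15.
One more ball must land in a box that already has 14, giving it 15.
So 32 × 14 + 1 = 449 balls are required.

449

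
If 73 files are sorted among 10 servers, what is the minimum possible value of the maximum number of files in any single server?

8

The 10 servers are the holes and the 73 files are the pigeons.
If every server held at most 7 files, the total would be at most 10 × 7 = 70, which is less than 73.
So some server holds at least ⌈73/10⌉ = 8 files.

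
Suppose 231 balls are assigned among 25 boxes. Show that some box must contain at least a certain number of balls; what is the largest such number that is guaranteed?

10

Pigeonhole: the 25 boxes are the holes and the 231 balls are the pigeons.
If every box held at most 9 balls, the total would be at most 25 × 9 = 225, which is less than 231.
So some box holds at least ⌈231/25⌉ = 10 balls.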